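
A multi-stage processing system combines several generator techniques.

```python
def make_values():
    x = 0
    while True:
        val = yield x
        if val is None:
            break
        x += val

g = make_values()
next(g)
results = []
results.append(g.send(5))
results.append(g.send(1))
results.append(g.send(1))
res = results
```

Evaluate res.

Step 1: next(g) -> yield 0.
Step 2: send(5) -> x = 5, yield 5.
Step 3: send(1) -> x = 6, yield 6.
Step 4: send(1) -> x = 7, yield 7.
Therefore res = [5, 6, 7].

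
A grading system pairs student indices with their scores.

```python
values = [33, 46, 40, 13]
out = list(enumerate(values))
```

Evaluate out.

Step 1: enumerate pairs each element with its index:
  (0, 33)
  (1, 46)
  (2, 40)
  (3, 13)
Therefore out = [(0, 33), (1, 46), (2, 40), (3, 13)].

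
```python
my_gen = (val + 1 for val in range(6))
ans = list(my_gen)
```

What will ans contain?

Step 1: For each val in range(6), compute val+1:
  val=0: 0+1 = 1
  val=1: 1+1 = 2
  val=2: 2+1 = 3
  val=3: 3+1 = 4
  val=4: 4+1 = 5
  val=5: 5+1 = 6
Therefore ans = [1, 2, 3, 4, 5, 6].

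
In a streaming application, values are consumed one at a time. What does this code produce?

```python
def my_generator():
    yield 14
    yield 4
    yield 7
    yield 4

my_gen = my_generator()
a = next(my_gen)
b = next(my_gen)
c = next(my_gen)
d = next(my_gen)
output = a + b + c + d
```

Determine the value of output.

Step 1: Create generator and consume all values:
  a = next(my_gen) = 14
  b = next(my_gen) = 4
  c = next(my_gen) = 7
  d = next(my_gen) = 4
Step 2: output = 14 + 4 + 7 + 4 = 29.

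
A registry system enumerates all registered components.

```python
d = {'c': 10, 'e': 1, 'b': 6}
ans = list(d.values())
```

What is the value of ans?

Step 1: d.values() returns the dictionary values in insertion order.
Therefore ans = [10, 1, 6].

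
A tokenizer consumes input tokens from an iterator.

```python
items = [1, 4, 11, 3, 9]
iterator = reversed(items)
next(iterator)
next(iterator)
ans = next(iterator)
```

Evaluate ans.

Step 1: reversed([1, 4, 11, 3, 9]) gives iterator: [9, 3, 11, 4, 1].
Step 2: First next() = 9, second next() = 3.
Step 3: Third next() = 11.
Therefore ans = 11.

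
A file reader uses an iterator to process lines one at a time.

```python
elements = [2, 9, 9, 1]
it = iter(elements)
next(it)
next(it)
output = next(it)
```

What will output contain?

Step 1: Create iterator over [2, 9, 9, 1].
Step 2: next() consumes 2.
Step 3: next() consumes 9.
Step 4: next() returns 9.
Therefore output = 9.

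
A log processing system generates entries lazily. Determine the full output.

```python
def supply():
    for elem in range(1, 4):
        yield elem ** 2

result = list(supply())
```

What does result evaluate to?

Step 1: For each elem in range(1, 4), yield elem**2:
  elem=1: yield 1**2 = 1
  elem=2: yield 2**2 = 4
  elem=3: yield 3**2 = 9
Therefore result = [1, 4, 9].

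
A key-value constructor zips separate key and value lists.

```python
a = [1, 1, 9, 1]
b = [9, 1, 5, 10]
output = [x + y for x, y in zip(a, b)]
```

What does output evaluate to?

Step 1: Add corresponding elements:
  1 + 9 = 10
  1 + 1 = 2
  9 + 5 = 14
  1 + 10 = 11
Therefore output = [10, 2, 14, 11].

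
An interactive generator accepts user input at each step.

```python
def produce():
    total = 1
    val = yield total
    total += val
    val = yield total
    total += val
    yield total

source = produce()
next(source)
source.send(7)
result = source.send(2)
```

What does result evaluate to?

Step 1: next() -> yield total=1.
Step 2: send(7) -> val=7, total = 1+7 = 8, yield 8.
Step 3: send(2) -> val=2, total = 8+2 = 10, yield 10.
Therefore result = 10.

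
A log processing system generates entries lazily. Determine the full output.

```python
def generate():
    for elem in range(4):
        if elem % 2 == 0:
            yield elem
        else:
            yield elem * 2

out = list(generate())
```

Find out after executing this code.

Step 1: For each elem in range(4), yield elem if even, else elem*2:
  elem=0 (even): yield 0
  elem=1 (odd): yield 1*2 = 2
  elem=2 (even): yield 2
  elem=3 (odd): yield 3*2 = 6
Therefore out = [0, 2, 2, 6].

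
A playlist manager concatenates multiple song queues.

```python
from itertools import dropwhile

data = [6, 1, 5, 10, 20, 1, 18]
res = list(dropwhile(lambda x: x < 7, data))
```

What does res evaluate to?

Step 1: dropwhile drops elements while < 7:
  6 < 7: dropped
  1 < 7: dropped
  5 < 7: dropped
  10: kept (dropping stopped)
Step 2: Remaining elements kept regardless of condition.
Therefore res = [10, 20, 1, 18].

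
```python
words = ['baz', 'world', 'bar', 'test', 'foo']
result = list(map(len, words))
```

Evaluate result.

Step 1: Map len() to each word:
  'baz' -> 3
  'world' -> 5
  'bar' -> 3
  'test' -> 4
  'foo' -> 3
Therefore result = [3, 5, 3, 4, 3].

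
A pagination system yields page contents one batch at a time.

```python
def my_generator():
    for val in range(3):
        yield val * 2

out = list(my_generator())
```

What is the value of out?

Step 1: For each val in range(3), yield val * 2:
  val=0: yield 0 * 2 = 0
  val=1: yield 1 * 2 = 2
  val=2: yield 2 * 2 = 4
Therefore out = [0, 2, 4].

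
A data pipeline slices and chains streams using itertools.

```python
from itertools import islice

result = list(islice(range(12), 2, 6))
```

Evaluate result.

Step 1: islice(range(12), 2, 6) takes elements at indices [2, 6).
Step 2: Elements: [2, 3, 4, 5].
Therefore result = [2, 3, 4, 5].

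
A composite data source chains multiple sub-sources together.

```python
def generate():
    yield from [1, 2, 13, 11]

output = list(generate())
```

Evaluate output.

Step 1: yield from delegates to the iterable, yielding each element.
Step 2: Collected values: [1, 2, 13, 11].
Therefore output = [1, 2, 13, 11].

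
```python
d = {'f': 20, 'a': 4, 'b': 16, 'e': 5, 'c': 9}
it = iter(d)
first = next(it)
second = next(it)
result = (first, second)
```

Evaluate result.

Step 1: iter(d) iterates over keys: ['f', 'a', 'b', 'e', 'c'].
Step 2: first = next(it) = 'f', second = next(it) = 'a'.
Therefore result = ('f', 'a').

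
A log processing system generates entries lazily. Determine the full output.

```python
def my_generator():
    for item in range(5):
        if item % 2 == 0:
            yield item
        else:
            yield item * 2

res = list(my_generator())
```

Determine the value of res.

Step 1: For each item in range(5), yield item if even, else item*2:
  item=0 (even): yield 0
  item=1 (odd): yield 1*2 = 2
  item=2 (even): yield 2
  item=3 (odd): yield 3*2 = 6
  item=4 (even): yield 4
Therefore res = [0, 2, 2, 6, 4].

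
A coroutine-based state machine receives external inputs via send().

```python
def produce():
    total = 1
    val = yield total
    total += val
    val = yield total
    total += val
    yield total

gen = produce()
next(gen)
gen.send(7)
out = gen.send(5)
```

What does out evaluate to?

Step 1: next() -> yield total=1.
Step 2: send(7) -> val=7, total = 1+7 = 8, yield 8.
Step 3: send(5) -> val=5, total = 8+5 = 13, yield 13.
Therefore out = 13.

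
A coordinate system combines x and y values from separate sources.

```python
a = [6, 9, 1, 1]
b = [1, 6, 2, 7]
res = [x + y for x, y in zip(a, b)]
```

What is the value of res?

Step 1: Add corresponding elements:
  6 + 1 = 7
  9 + 6 = 15
  1 + 2 = 3
  1 + 7 = 8
Therefore res = [7, 15, 3, 8].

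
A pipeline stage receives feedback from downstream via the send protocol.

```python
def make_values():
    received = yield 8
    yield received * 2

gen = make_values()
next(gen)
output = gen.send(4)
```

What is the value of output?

Step 1: next(gen) advances to first yield, producing 8.
Step 2: send(4) resumes, received = 4.
Step 3: yield received * 2 = 4 * 2 = 8.
Therefore output = 8.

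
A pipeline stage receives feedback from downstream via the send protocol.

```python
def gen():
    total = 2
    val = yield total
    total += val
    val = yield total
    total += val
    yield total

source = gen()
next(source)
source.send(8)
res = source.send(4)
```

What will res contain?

Step 1: next() -> yield total=2.
Step 2: send(8) -> val=8, total = 2+8 = 10, yield 10.
Step 3: send(4) -> val=4, total = 10+4 = 14, yield 14.
Therefore res = 14.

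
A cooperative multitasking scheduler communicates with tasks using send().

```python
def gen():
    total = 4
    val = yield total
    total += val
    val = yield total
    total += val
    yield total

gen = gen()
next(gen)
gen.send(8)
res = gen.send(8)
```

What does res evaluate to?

Step 1: next() -> yield total=4.
Step 2: send(8) -> val=8, total = 4+8 = 12, yield 12.
Step 3: send(8) -> val=8, total = 12+8 = 20, yield 20.
Therefore res = 20.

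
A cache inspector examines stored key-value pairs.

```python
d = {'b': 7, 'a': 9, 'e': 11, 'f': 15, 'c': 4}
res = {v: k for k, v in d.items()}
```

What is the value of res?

Step 1: Invert dict (swap keys and values):
  'b': 7 -> 7: 'b'
  'a': 9 -> 9: 'a'
  'e': 11 -> 11: 'e'
  'f': 15 -> 15: 'f'
  'c': 4 -> 4: 'c'
Therefore res = {7: 'b', 9: 'a', 11: 'e', 15: 'f', 4: 'c'}.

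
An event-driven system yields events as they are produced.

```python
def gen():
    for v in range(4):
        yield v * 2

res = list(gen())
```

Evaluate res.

Step 1: For each v in range(4), yield v * 2:
  v=0: yield 0 * 2 = 0
  v=1: yield 1 * 2 = 2
  v=2: yield 2 * 2 = 4
  v=3: yield 3 * 2 = 6
Therefore res = [0, 2, 4, 6].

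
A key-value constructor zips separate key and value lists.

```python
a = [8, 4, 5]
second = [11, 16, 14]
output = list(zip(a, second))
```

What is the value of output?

Step 1: zip pairs elements at same index:
  Index 0: (8, 11)
  Index 1: (4, 16)
  Index 2: (5, 14)
Therefore output = [(8, 11), (4, 16), (5, 14)].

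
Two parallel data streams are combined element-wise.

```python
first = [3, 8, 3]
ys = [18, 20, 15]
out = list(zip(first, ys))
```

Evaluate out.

Step 1: zip pairs elements at same index:
  Index 0: (3, 18)
  Index 1: (8, 20)
  Index 2: (3, 15)
Therefore out = [(3, 18), (8, 20), (3, 15)].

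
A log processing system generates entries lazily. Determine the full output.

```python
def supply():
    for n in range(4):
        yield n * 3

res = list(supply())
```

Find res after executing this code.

Step 1: For each n in range(4), yield n * 3:
  n=0: yield 0 * 3 = 0
  n=1: yield 1 * 3 = 3
  n=2: yield 2 * 3 = 6
  n=3: yield 3 * 3 = 9
Therefore res = [0, 3, 6, 9].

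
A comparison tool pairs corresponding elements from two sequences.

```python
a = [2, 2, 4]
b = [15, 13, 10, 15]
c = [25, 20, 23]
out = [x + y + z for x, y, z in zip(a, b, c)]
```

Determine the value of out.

Step 1: zip three lists (truncates to shortest, len=3):
  2 + 15 + 25 = 42
  2 + 13 + 20 = 35
  4 + 10 + 23 = 37
Therefore out = [42, 35, 37].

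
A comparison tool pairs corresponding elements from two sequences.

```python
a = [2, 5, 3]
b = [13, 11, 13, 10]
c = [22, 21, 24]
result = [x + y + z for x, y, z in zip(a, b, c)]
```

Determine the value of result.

Step 1: zip three lists (truncates to shortest, len=3):
  2 + 13 + 22 = 37
  5 + 11 + 21 = 37
  3 + 13 + 24 = 40
Therefore result = [37, 37, 40].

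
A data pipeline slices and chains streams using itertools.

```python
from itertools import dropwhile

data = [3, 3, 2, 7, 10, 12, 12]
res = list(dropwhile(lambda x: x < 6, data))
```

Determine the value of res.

Step 1: dropwhile drops elements while < 6:
  3 < 6: dropped
  3 < 6: dropped
  2 < 6: dropped
  7: kept (dropping stopped)
Step 2: Remaining elements kept regardless of condition.
Therefore res = [7, 10, 12, 12].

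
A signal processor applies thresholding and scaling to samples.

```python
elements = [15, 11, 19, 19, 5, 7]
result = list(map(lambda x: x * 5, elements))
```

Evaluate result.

Step 1: Apply lambda x: x * 5 to each element:
  15 -> 75
  11 -> 55
  19 -> 95
  19 -> 95
  5 -> 25
  7 -> 35
Therefore result = [75, 55, 95, 95, 25, 35].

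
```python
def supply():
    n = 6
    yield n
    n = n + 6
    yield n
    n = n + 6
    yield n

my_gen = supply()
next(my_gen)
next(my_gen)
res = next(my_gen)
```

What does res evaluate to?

Step 1: Trace through generator execution:
  Yield 1: n starts at 6, yield 6
  Yield 2: n = 6 + 6 = 12, yield 12
  Yield 3: n = 12 + 6 = 18, yield 18
Step 2: First next() gets 6, second next() gets the second value, third next() yields 18.
Therefore res = 18.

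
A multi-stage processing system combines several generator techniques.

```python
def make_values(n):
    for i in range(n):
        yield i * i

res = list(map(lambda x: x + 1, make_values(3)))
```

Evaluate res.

Step 1: make_values(3) yields squares: [0, 1, 4].
Step 2: map adds 1 to each: [1, 2, 5].
Therefore res = [1, 2, 5].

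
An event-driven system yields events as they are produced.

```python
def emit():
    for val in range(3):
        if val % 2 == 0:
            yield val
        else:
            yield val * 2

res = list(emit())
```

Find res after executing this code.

Step 1: For each val in range(3), yield val if even, else val*2:
  val=0 (even): yield 0
  val=1 (odd): yield 1*2 = 2
  val=2 (even): yield 2
Therefore res = [0, 2, 2].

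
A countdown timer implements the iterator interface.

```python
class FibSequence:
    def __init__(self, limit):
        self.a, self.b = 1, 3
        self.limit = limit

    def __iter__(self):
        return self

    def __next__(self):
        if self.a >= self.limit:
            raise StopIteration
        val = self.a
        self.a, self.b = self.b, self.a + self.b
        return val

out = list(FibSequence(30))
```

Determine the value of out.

Step 1: Fibonacci-like sequence (a=1, b=3) until >= 30:
  Yield 1, then a,b = 3,4
  Yield 3, then a,b = 4,7
  Yield 4, then a,b = 7,11
  Yield 7, then a,b = 11,18
  Yield 11, then a,b = 18,29
  Yield 18, then a,b = 29,47
  Yield 29, then a,b = 47,76
Step 2: 47 >= 30, stop.
Therefore out = [1, 3, 4, 7, 11, 18, 29].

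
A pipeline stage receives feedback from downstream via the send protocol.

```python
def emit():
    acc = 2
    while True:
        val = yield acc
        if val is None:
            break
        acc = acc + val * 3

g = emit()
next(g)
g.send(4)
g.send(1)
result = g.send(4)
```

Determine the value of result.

Step 1: next() -> yield acc=2.
Step 2: send(4) -> val=4, acc = 2 + 4*3 = 14, yield 14.
Step 3: send(1) -> val=1, acc = 14 + 1*3 = 17, yield 17.
Step 4: send(4) -> val=4, acc = 17 + 4*3 = 29, yield 29.
Therefore result = 29.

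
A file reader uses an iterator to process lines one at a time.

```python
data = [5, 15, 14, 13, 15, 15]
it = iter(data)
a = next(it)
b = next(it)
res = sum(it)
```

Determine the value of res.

Step 1: Create iterator over [5, 15, 14, 13, 15, 15].
Step 2: a = next() = 5, b = next() = 15.
Step 3: sum() of remaining [14, 13, 15, 15] = 57.
Therefore res = 57.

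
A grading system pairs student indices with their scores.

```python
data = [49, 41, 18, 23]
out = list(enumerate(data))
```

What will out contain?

Step 1: enumerate pairs each element with its index:
  (0, 49)
  (1, 41)
  (2, 18)
  (3, 23)
Therefore out = [(0, 49), (1, 41), (2, 18), (3, 23)].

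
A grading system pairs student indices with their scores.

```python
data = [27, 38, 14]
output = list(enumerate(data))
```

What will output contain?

Step 1: enumerate pairs each element with its index:
  (0, 27)
  (1, 38)
  (2, 14)
Therefore output = [(0, 27), (1, 38), (2, 14)].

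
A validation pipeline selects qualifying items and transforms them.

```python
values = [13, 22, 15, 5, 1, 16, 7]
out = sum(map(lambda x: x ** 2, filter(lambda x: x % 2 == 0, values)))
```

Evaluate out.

Step 1: Filter even numbers from [13, 22, 15, 5, 1, 16, 7]: [22, 16]
Step 2: Square each: [484, 256]
Step 3: Sum = 740.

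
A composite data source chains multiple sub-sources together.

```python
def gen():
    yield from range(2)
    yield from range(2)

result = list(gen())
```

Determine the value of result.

Step 1: Trace yields in order:
  yield 0
  yield 1
  yield 0
  yield 1
Therefore result = [0, 1, 0, 1].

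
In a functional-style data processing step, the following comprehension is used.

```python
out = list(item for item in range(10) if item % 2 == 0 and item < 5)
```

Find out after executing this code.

Step 1: Filter range(10) where item % 2 == 0 and item < 5:
  item=0: both conditions met, included
  item=1: excluded (1 % 2 != 0)
  item=2: both conditions met, included
  item=3: excluded (3 % 2 != 0)
  item=4: both conditions met, included
  item=5: excluded (5 % 2 != 0, 5 >= 5)
  item=6: excluded (6 >= 5)
  item=7: excluded (7 % 2 != 0, 7 >= 5)
  item=8: excluded (8 >= 5)
  item=9: excluded (9 % 2 != 0, 9 >= 5)
Therefore out = [0, 2, 4].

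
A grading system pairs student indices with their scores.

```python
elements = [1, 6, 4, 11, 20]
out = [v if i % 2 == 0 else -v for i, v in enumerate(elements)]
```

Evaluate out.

Step 1: For each (i, v), keep v if i is even, negate if odd:
  i=0 (even): keep 1
  i=1 (odd): negate to -6
  i=2 (even): keep 4
  i=3 (odd): negate to -11
  i=4 (even): keep 20
Therefore out = [1, -6, 4, -11, 20].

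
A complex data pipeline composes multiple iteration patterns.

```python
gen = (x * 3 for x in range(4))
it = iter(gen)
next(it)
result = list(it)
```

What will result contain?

Step 1: Generator produces [0, 3, 6, 9].
Step 2: next(it) consumes first element (0).
Step 3: list(it) collects remaining: [3, 6, 9].
Therefore result = [3, 6, 9].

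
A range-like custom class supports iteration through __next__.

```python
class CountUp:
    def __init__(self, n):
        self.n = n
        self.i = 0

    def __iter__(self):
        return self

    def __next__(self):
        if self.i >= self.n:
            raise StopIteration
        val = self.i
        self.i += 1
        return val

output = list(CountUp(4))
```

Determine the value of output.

Step 1: CountUp(4) creates an iterator counting 0 to 3.
Step 2: list() consumes all values: [0, 1, 2, 3].
Therefore output = [0, 1, 2, 3].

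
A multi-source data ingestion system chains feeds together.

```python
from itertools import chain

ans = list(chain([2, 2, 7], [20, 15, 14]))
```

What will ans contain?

Step 1: chain() concatenates iterables: [2, 2, 7] + [20, 15, 14].
Therefore ans = [2, 2, 7, 20, 15, 14].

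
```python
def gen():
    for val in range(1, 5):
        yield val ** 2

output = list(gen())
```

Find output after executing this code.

Step 1: For each val in range(1, 5), yield val**2:
  val=1: yield 1**2 = 1
  val=2: yield 2**2 = 4
  val=3: yield 3**2 = 9
  val=4: yield 4**2 = 16
Therefore output = [1, 4, 9, 16].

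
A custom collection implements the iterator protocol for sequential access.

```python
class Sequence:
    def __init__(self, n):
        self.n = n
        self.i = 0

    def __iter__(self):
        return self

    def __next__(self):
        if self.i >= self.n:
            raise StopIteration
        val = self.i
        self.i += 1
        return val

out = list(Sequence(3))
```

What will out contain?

Step 1: Sequence(3) creates an iterator counting 0 to 2.
Step 2: list() consumes all values: [0, 1, 2].
Therefore out = [0, 1, 2].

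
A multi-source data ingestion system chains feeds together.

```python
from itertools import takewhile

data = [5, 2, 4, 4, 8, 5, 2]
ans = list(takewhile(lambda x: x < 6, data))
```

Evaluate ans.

Step 1: takewhile stops at first element >= 6:
  5 < 6: take
  2 < 6: take
  4 < 6: take
  4 < 6: take
  8 >= 6: stop
Therefore ans = [5, 2, 4, 4].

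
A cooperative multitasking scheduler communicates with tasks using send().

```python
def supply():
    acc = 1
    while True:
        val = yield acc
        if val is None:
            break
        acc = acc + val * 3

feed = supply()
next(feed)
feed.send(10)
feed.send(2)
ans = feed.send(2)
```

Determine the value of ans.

Step 1: next() -> yield acc=1.
Step 2: send(10) -> val=10, acc = 1 + 10*3 = 31, yield 31.
Step 3: send(2) -> val=2, acc = 31 + 2*3 = 37, yield 37.
Step 4: send(2) -> val=2, acc = 37 + 2*3 = 43, yield 43.
Therefore ans = 43.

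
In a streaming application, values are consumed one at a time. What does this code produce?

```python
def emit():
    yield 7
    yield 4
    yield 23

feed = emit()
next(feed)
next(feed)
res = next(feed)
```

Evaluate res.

Step 1: emit() creates a generator.
Step 2: next(feed) yields 7 (consumed and discarded).
Step 3: next(feed) yields 4 (consumed and discarded).
Step 4: next(feed) yields 23, assigned to res.
Therefore res = 23.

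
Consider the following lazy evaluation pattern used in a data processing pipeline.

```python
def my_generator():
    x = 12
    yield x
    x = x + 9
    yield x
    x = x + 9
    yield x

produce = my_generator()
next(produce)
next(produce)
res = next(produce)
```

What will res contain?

Step 1: Trace through generator execution:
  Yield 1: x starts at 12, yield 12
  Yield 2: x = 12 + 9 = 21, yield 21
  Yield 3: x = 21 + 9 = 30, yield 30
Step 2: First next() gets 12, second next() gets the second value, third next() yields 30.
Therefore res = 30.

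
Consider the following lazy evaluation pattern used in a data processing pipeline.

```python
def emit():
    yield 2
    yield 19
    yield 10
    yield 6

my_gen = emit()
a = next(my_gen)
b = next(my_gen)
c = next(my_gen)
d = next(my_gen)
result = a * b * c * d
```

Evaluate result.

Step 1: Create generator and consume all values:
  a = next(my_gen) = 2
  b = next(my_gen) = 19
  c = next(my_gen) = 10
  d = next(my_gen) = 6
Step 2: result = 2 * 19 * 10 * 6 = 2280.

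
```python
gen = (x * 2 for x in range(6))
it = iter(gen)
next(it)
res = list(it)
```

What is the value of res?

Step 1: Generator produces [0, 2, 4, 6, 8, 10].
Step 2: next(it) consumes first element (0).
Step 3: list(it) collects remaining: [2, 4, 6, 8, 10].
Therefore res = [2, 4, 6, 8, 10].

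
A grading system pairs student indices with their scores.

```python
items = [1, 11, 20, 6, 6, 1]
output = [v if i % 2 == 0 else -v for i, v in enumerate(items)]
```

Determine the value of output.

Step 1: For each (i, v), keep v if i is even, negate if odd:
  i=0 (even): keep 1
  i=1 (odd): negate to -11
  i=2 (even): keep 20
  i=3 (odd): negate to -6
  i=4 (even): keep 6
  i=5 (odd): negate to -1
Therefore output = [1, -11, 20, -6, 6, -1].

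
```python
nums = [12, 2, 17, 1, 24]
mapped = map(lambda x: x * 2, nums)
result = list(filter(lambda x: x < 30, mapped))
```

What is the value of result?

Step 1: Map x * 2:
  12 -> 24
  2 -> 4
  17 -> 34
  1 -> 2
  24 -> 48
Step 2: Filter for < 30:
  24: kept
  4: kept
  34: removed
  2: kept
  48: removed
Therefore result = [24, 4, 2].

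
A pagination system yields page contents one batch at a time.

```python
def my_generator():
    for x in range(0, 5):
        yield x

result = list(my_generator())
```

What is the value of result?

Step 1: The generator yields each value from range(0, 5).
Step 2: list() consumes all yields: [0, 1, 2, 3, 4].
Therefore result = [0, 1, 2, 3, 4].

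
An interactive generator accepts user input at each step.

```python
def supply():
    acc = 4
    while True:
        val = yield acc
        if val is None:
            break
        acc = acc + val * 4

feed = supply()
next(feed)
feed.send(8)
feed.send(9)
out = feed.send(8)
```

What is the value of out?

Step 1: next() -> yield acc=4.
Step 2: send(8) -> val=8, acc = 4 + 8*4 = 36, yield 36.
Step 3: send(9) -> val=9, acc = 36 + 9*4 = 72, yield 72.
Step 4: send(8) -> val=8, acc = 72 + 8*4 = 104, yield 104.
Therefore out = 104.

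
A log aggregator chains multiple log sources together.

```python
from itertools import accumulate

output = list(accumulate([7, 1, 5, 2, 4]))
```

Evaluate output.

Step 1: accumulate computes running sums:
  + 7 = 7
  + 1 = 8
  + 5 = 13
  + 2 = 15
  + 4 = 19
Therefore output = [7, 8, 13, 15, 19].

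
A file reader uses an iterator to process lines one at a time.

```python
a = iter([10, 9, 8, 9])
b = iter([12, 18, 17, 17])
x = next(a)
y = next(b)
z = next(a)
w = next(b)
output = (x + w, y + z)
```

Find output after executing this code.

Step 1: a iterates [10, 9, 8, 9], b iterates [12, 18, 17, 17].
Step 2: x = next(a) = 10, y = next(b) = 12.
Step 3: z = next(a) = 9, w = next(b) = 18.
Step 4: output = (10 + 18, 12 + 9) = (28, 21).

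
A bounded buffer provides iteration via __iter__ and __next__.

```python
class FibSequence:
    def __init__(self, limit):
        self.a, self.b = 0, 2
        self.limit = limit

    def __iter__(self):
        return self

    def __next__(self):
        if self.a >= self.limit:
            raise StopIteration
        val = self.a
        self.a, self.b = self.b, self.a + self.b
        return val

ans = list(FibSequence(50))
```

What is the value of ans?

Step 1: Fibonacci-like sequence (a=0, b=2) until >= 50:
  Yield 0, then a,b = 2,2
  Yield 2, then a,b = 2,4
  Yield 2, then a,b = 4,6
  Yield 4, then a,b = 6,10
  Yield 6, then a,b = 10,16
  Yield 10, then a,b = 16,26
  Yield 16, then a,b = 26,42
  Yield 26, then a,b = 42,68
  Yield 42, then a,b = 68,110
Step 2: 68 >= 50, stop.
Therefore ans = [0, 2, 2, 4, 6, 10, 16, 26, 42].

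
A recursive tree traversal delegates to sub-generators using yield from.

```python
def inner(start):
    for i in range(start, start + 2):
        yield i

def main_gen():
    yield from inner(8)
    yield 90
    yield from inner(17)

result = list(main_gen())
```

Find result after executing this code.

Step 1: main_gen() delegates to inner(8):
  yield 8
  yield 9
Step 2: yield 90
Step 3: Delegates to inner(17):
  yield 17
  yield 18
Therefore result = [8, 9, 90, 17, 18].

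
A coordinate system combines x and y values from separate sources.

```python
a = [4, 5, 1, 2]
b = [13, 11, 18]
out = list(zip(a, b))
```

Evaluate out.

Step 1: zip stops at shortest (len(a)=4, len(b)=3):
  Index 0: (4, 13)
  Index 1: (5, 11)
  Index 2: (1, 18)
Step 2: Last element of a (2) has no pair, dropped.
Therefore out = [(4, 13), (5, 11), (1, 18)].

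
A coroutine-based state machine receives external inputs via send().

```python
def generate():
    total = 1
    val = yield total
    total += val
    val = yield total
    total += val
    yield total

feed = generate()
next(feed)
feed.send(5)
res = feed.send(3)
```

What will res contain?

Step 1: next() -> yield total=1.
Step 2: send(5) -> val=5, total = 1+5 = 6, yield 6.
Step 3: send(3) -> val=3, total = 6+3 = 9, yield 9.
Therefore res = 9.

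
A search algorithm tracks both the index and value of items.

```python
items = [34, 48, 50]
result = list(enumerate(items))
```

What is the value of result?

Step 1: enumerate pairs each element with its index:
  (0, 34)
  (1, 48)
  (2, 50)
Therefore result = [(0, 34), (1, 48), (2, 50)].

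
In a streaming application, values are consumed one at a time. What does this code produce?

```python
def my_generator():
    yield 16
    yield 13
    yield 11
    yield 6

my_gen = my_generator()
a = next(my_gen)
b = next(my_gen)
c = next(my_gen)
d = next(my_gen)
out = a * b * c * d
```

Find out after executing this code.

Step 1: Create generator and consume all values:
  a = next(my_gen) = 16
  b = next(my_gen) = 13
  c = next(my_gen) = 11
  d = next(my_gen) = 6
Step 2: out = 16 * 13 * 11 * 6 = 13728.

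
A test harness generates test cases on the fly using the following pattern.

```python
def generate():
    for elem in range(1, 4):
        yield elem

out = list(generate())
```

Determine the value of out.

Step 1: The generator yields each value from range(1, 4).
Step 2: list() consumes all yields: [1, 2, 3].
Therefore out = [1, 2, 3].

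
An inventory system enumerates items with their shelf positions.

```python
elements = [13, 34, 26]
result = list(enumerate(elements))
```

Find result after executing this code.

Step 1: enumerate pairs each element with its index:
  (0, 13)
  (1, 34)
  (2, 26)
Therefore result = [(0, 13), (1, 34), (2, 26)].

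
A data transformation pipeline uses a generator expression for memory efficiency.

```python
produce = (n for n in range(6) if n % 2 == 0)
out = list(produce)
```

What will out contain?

Step 1: Filter range(6) keeping only even values:
  n=0: even, included
  n=1: odd, excluded
  n=2: even, included
  n=3: odd, excluded
  n=4: even, included
  n=5: odd, excluded
Therefore out = [0, 2, 4].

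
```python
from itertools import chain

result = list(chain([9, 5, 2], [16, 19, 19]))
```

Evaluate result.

Step 1: chain() concatenates iterables: [9, 5, 2] + [16, 19, 19].
Therefore result = [9, 5, 2, 16, 19, 19].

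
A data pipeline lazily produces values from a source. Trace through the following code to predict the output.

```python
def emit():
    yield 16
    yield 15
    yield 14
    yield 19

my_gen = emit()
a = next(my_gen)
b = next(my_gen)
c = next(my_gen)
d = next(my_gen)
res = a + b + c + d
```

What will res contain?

Step 1: Create generator and consume all values:
  a = next(my_gen) = 16
  b = next(my_gen) = 15
  c = next(my_gen) = 14
  d = next(my_gen) = 19
Step 2: res = 16 + 15 + 14 + 19 = 64.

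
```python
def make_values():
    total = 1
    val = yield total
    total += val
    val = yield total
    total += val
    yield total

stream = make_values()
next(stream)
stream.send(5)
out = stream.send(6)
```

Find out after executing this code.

Step 1: next() -> yield total=1.
Step 2: send(5) -> val=5, total = 1+5 = 6, yield 6.
Step 3: send(6) -> val=6, total = 6+6 = 12, yield 12.
Therefore out = 12.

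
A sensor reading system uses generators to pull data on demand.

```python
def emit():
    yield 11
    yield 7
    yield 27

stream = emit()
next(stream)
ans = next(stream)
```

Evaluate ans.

Step 1: emit() creates a generator.
Step 2: next(stream) yields 11 (consumed and discarded).
Step 3: next(stream) yields 7, assigned to ans.
Therefore ans = 7.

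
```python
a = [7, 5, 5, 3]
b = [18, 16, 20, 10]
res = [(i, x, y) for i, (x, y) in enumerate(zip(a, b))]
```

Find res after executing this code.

Step 1: enumerate(zip(a, b)) gives index with paired elements:
  i=0: (7, 18)
  i=1: (5, 16)
  i=2: (5, 20)
  i=3: (3, 10)
Therefore res = [(0, 7, 18), (1, 5, 16), (2, 5, 20), (3, 3, 10)].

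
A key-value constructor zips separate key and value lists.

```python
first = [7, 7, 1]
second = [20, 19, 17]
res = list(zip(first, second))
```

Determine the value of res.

Step 1: zip pairs elements at same index:
  Index 0: (7, 20)
  Index 1: (7, 19)
  Index 2: (1, 17)
Therefore res = [(7, 20), (7, 19), (1, 17)].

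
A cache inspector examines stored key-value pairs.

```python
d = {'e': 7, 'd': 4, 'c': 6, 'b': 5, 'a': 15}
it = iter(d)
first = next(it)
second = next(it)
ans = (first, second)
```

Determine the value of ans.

Step 1: iter(d) iterates over keys: ['e', 'd', 'c', 'b', 'a'].
Step 2: first = next(it) = 'e', second = next(it) = 'd'.
Therefore ans = ('e', 'd').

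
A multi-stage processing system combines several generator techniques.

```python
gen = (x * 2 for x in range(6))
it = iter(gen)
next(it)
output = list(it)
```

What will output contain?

Step 1: Generator produces [0, 2, 4, 6, 8, 10].
Step 2: next(it) consumes first element (0).
Step 3: list(it) collects remaining: [2, 4, 6, 8, 10].
Therefore output = [2, 4, 6, 8, 10].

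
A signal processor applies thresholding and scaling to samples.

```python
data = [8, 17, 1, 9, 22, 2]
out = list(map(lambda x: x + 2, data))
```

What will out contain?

Step 1: Apply lambda x: x + 2 to each element:
  8 -> 10
  17 -> 19
  1 -> 3
  9 -> 11
  22 -> 24
  2 -> 4
Therefore out = [10, 19, 3, 11, 24, 4].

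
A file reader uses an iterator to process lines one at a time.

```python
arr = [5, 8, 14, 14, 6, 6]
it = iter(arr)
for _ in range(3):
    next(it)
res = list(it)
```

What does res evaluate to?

Step 1: Create iterator over [5, 8, 14, 14, 6, 6].
Step 2: Advance 3 positions (consuming [5, 8, 14]).
Step 3: list() collects remaining elements: [14, 6, 6].
Therefore res = [14, 6, 6].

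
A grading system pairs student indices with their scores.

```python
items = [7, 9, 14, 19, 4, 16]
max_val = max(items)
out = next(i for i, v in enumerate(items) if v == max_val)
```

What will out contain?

Step 1: max([7, 9, 14, 19, 4, 16]) = 19.
Step 2: Find first index where value == 19:
  Index 0: 7 != 19
  Index 1: 9 != 19
  Index 2: 14 != 19
  Index 3: 19 == 19, found!
Therefore out = 3.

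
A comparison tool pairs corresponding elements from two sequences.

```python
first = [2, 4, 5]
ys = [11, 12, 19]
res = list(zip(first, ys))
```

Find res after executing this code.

Step 1: zip pairs elements at same index:
  Index 0: (2, 11)
  Index 1: (4, 12)
  Index 2: (5, 19)
Therefore res = [(2, 11), (4, 12), (5, 19)].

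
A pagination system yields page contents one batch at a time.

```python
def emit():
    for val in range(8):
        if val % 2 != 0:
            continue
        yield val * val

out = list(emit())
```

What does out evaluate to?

Step 1: Only yield val**2 when val is divisible by 2:
  val=0: 0 % 2 == 0, yield 0**2 = 0
  val=2: 2 % 2 == 0, yield 2**2 = 4
  val=4: 4 % 2 == 0, yield 4**2 = 16
  val=6: 6 % 2 == 0, yield 6**2 = 36
Therefore out = [0, 4, 16, 36].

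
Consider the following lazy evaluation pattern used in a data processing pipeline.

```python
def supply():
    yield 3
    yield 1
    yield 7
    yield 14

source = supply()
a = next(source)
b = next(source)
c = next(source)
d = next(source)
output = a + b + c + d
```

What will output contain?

Step 1: Create generator and consume all values:
  a = next(source) = 3
  b = next(source) = 1
  c = next(source) = 7
  d = next(source) = 14
Step 2: output = 3 + 1 + 7 + 14 = 25.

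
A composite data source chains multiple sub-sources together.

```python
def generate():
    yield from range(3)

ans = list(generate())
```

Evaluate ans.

Step 1: yield from delegates to the iterable, yielding each element.
Step 2: Collected values: [0, 1, 2].
Therefore ans = [0, 1, 2].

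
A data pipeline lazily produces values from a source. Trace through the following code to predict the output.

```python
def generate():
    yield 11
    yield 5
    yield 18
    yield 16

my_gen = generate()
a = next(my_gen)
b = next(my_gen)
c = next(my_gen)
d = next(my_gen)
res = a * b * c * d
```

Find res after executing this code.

Step 1: Create generator and consume all values:
  a = next(my_gen) = 11
  b = next(my_gen) = 5
  c = next(my_gen) = 18
  d = next(my_gen) = 16
Step 2: res = 11 * 5 * 18 * 16 = 15840.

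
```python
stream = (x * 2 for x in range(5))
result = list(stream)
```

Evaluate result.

Step 1: For each x in range(5), compute x*2:
  x=0: 0*2 = 0
  x=1: 1*2 = 2
  x=2: 2*2 = 4
  x=3: 3*2 = 6
  x=4: 4*2 = 8
Therefore result = [0, 2, 4, 6, 8].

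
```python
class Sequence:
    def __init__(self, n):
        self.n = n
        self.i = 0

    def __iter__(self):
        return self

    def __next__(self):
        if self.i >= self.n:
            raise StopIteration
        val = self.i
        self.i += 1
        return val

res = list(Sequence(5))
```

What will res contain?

Step 1: Sequence(5) creates an iterator counting 0 to 4.
Step 2: list() consumes all values: [0, 1, 2, 3, 4].
Therefore res = [0, 1, 2, 3, 4].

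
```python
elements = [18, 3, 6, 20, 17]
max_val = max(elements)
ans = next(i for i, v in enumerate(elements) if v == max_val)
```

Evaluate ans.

Step 1: max([18, 3, 6, 20, 17]) = 20.
Step 2: Find first index where value == 20:
  Index 0: 18 != 20
  Index 1: 3 != 20
  Index 2: 6 != 20
  Index 3: 20 == 20, found!
Therefore ans = 3.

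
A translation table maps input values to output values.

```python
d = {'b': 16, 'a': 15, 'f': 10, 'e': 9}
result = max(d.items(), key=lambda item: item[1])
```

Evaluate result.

Step 1: Find item with maximum value:
  ('b', 16)
  ('a', 15)
  ('f', 10)
  ('e', 9)
Step 2: Maximum value is 16 at key 'b'.
Therefore result = ('b', 16).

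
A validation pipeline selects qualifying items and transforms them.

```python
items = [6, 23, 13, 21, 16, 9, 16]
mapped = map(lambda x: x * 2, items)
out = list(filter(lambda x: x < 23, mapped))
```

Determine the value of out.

Step 1: Map x * 2:
  6 -> 12
  23 -> 46
  13 -> 26
  21 -> 42
  16 -> 32
  9 -> 18
  16 -> 32
Step 2: Filter for < 23:
  12: kept
  46: removed
  26: removed
  42: removed
  32: removed
  18: kept
  32: removed
Therefore out = [12, 18].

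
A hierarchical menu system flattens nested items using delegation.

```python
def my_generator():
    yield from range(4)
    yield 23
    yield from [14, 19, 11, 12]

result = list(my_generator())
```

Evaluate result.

Step 1: Trace yields in order:
  yield 0
  yield 1
  yield 2
  yield 3
  yield 23
  yield 14
  yield 19
  yield 11
  yield 12
Therefore result = [0, 1, 2, 3, 23, 14, 19, 11, 12].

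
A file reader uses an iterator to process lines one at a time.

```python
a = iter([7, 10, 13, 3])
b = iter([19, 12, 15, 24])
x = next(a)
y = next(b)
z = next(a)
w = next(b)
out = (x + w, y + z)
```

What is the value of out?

Step 1: a iterates [7, 10, 13, 3], b iterates [19, 12, 15, 24].
Step 2: x = next(a) = 7, y = next(b) = 19.
Step 3: z = next(a) = 10, w = next(b) = 12.
Step 4: out = (7 + 12, 19 + 10) = (19, 29).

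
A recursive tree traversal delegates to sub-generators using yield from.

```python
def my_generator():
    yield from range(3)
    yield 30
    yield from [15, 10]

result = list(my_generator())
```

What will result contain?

Step 1: Trace yields in order:
  yield 0
  yield 1
  yield 2
  yield 30
  yield 15
  yield 10
Therefore result = [0, 1, 2, 30, 15, 10].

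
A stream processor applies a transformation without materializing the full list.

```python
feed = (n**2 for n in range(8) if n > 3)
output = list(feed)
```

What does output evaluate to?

Step 1: For range(8), keep n > 3, then square:
  n=0: 0 <= 3, excluded
  n=1: 1 <= 3, excluded
  n=2: 2 <= 3, excluded
  n=3: 3 <= 3, excluded
  n=4: 4 > 3, yield 4**2 = 16
  n=5: 5 > 3, yield 5**2 = 25
  n=6: 6 > 3, yield 6**2 = 36
  n=7: 7 > 3, yield 7**2 = 49
Therefore output = [16, 25, 36, 49].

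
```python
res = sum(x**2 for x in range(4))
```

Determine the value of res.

Step 1: Compute x**2 for each x in range(4):
  x=0: 0**2 = 0
  x=1: 1**2 = 1
  x=2: 2**2 = 4
  x=3: 3**2 = 9
Step 2: sum = 0 + 1 + 4 + 9 = 14.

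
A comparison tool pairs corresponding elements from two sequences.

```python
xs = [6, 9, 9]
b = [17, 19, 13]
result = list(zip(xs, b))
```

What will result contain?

Step 1: zip pairs elements at same index:
  Index 0: (6, 17)
  Index 1: (9, 19)
  Index 2: (9, 13)
Therefore result = [(6, 17), (9, 19), (9, 13)].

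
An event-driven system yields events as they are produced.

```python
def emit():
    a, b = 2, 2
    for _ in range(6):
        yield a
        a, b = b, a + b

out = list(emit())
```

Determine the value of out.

Step 1: Fibonacci-like sequence starting with a=2, b=2:
  Iteration 1: yield a=2, then a,b = 2,4
  Iteration 2: yield a=2, then a,b = 4,6
  Iteration 3: yield a=4, then a,b = 6,10
  Iteration 4: yield a=6, then a,b = 10,16
  Iteration 5: yield a=10, then a,b = 16,26
  Iteration 6: yield a=16, then a,b = 26,42
Therefore out = [2, 2, 4, 6, 10, 16].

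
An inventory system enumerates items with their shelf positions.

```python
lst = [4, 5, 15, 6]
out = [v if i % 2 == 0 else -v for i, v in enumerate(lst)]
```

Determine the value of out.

Step 1: For each (i, v), keep v if i is even, negate if odd:
  i=0 (even): keep 4
  i=1 (odd): negate to -5
  i=2 (even): keep 15
  i=3 (odd): negate to -6
Therefore out = [4, -5, 15, -6].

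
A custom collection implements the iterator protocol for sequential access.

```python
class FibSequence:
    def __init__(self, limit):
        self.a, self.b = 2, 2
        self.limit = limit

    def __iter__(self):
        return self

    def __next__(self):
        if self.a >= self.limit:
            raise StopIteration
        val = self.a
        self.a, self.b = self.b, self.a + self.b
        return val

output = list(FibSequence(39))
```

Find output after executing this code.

Step 1: Fibonacci-like sequence (a=2, b=2) until >= 39:
  Yield 2, then a,b = 2,4
  Yield 2, then a,b = 4,6
  Yield 4, then a,b = 6,10
  Yield 6, then a,b = 10,16
  Yield 10, then a,b = 16,26
  Yield 16, then a,b = 26,42
  Yield 26, then a,b = 42,68
Step 2: 42 >= 39, stop.
Therefore output = [2, 2, 4, 6, 10, 16, 26].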